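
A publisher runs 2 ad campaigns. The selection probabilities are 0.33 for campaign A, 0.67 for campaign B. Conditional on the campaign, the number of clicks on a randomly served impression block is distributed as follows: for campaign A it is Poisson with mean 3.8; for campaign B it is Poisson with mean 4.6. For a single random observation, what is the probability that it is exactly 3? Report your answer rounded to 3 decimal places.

0.177

Conditional on each campaign, P(X = 3): A: 0.204588; B: 0.163068.
By total probability, P(X = 3) = 0.33·0.204588 + 0.67·0.163068 = 0.176769.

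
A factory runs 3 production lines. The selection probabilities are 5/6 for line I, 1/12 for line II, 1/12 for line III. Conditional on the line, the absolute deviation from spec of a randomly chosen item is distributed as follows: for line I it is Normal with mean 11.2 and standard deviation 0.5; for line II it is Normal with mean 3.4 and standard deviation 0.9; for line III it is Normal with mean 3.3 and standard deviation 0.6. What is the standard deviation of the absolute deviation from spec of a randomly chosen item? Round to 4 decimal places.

2.9774

Per component, I: μ=11.2, E[X²]=125.69; II: μ=3.4, E[X²]=12.37; III: μ=3.3, E[X²]=11.25.
E[X] = 0.833333·11.2 + 0.0833333·3.4 + 0.0833333·3.3 = 9.89167.
E[X²] = 0.833333·125.69 + 0.0833333·12.37 + 0.0833333·11.25 = 106.71.
Var(X) = E[X²] − (E[X])² = 106.71 − 97.8451 = 8.86493.
SD(X) = √8.86493 = 2.9774.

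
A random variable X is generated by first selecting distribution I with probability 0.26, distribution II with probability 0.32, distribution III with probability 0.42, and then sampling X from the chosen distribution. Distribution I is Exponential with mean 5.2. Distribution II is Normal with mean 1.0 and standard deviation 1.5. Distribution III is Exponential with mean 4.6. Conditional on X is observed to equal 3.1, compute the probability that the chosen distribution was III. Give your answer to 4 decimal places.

Likelihoods f(3.1 | ·): I: 0.105947; II: 0.0998183; III: 0.110807.
Posterior ∝ prior × likelihood. Numerator for III: 0.42·0.110807 = 0.0465388.
Normalizing constant: 0.26·0.105947 + 0.32·0.0998183 + 0.42·0.110807 = 0.106027.
P(III | observation) = 0.0465388 / 0.106027 = 0.438933.

0.4389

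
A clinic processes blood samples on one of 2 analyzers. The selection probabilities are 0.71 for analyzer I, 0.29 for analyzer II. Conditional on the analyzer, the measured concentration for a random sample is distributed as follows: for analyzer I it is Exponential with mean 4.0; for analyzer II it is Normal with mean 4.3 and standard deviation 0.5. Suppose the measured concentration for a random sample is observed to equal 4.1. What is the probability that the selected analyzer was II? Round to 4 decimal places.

0.7703

Likelihoods f(4.1 | ·): I: 0.0896991; II: 0.73654.
Posterior ∝ prior × likelihood. Numerator for II: 0.29·0.73654 = 0.213597.
Normalizing constant: 0.71·0.0896991 + 0.29·0.73654 = 0.277283.
P(II | observation) = 0.213597 / 0.277283 = 0.77032.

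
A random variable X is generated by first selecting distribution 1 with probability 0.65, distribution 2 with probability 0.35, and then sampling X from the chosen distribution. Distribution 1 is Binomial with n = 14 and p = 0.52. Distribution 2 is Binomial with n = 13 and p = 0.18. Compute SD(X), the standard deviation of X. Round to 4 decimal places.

Per component, 1: μ=7.28, E[X²]=56.4928; 2: μ=2.34, E[X²]=7.3944.
E[X] = 0.65·7.28 + 0.35·2.34 = 5.551.
E[X²] = 0.65·56.4928 + 0.35·7.3944 = 39.3084.
Var(X) = E[X²] − (E[X])² = 39.3084 − 30.8136 = 8.49476.
SD(X) = √8.49476 = 2.91458.

2.9146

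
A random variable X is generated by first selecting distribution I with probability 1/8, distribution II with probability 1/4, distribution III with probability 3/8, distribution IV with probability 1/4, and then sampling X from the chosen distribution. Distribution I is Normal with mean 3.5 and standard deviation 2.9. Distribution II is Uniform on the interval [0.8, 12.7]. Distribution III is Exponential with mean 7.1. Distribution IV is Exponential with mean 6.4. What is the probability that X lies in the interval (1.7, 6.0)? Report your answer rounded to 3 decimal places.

0.385

Conditional on each component, P(1.7 < X < 6.0): I: 0.538273; II: 0.361345; III: 0.357544; IV: 0.375121.
By total probability, P(1.7 < X < 6.0) = 0.125·0.538273 + 0.25·0.361345 + 0.375·0.357544 + 0.25·0.375121 = 0.38548.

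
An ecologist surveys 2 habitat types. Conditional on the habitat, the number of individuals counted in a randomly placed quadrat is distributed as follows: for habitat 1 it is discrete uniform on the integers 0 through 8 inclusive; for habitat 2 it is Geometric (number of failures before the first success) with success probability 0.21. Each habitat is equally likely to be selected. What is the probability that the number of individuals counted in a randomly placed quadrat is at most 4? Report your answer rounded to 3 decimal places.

0.624

Conditional on each habitat, P(X ≤ 4): 1: 0.555556; 2: 0.692294.
By total probability, P(X ≤ 4) = 0.5·0.555556 + 0.5·0.692294 = 0.623925.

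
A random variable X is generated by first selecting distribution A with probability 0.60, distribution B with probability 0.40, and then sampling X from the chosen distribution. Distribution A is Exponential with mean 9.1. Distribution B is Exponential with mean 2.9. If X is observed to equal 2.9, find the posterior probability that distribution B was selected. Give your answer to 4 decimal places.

Likelihoods f(2.9 | ·): A: 0.0799019; B: 0.126855.
Posterior ∝ prior × likelihood. Numerator for B: 0.4·0.126855 = 0.050742.
Normalizing constant: 0.6·0.0799019 + 0.4·0.126855 = 0.0986831.
P(B | observation) = 0.050742 / 0.0986831 = 0.514191.

0.5142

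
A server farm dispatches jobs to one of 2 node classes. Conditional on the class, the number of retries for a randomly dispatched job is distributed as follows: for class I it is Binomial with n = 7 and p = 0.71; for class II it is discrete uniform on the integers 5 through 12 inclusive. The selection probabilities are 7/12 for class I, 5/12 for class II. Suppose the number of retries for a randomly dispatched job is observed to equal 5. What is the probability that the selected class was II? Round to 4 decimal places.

0.2189

Likelihoods P(X=5 | ·): I: 0.318645; II: 0.125.
Posterior ∝ prior × likelihood. Numerator for II: 0.416667·0.125 = 0.0520833.
Normalizing constant: 0.583333·0.318645 + 0.416667·0.125 = 0.23796.
P(II | observation) = 0.0520833 / 0.23796 = 0.218875.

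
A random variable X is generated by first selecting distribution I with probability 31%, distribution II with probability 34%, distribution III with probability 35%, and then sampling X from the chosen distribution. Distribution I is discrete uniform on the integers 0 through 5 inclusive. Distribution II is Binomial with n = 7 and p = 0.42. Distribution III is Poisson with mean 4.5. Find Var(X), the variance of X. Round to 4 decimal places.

Per component, I: μ=2.5, E[X²]=9.16667; II: μ=2.94, E[X²]=10.3488; III: μ=4.5, E[X²]=24.75.
E[X] = 0.31·2.5 + 0.34·2.94 + 0.35·4.5 = 3.3496.
E[X²] = 0.31·9.16667 + 0.34·10.3488 + 0.35·24.75 = 15.0228.
Var(X) = E[X²] − (E[X])² = 15.0228 − 11.2198 = 3.80294.

3.8029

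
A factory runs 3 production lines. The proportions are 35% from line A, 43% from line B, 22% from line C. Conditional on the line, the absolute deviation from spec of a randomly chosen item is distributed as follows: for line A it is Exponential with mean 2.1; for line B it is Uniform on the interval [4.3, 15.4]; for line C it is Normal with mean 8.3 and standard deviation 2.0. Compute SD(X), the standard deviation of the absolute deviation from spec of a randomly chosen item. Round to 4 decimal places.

4.3664

Per component, A: μ=2.1, E[X²]=8.82; B: μ=9.85, E[X²]=107.29; C: μ=8.3, E[X²]=72.89.
E[X] = 0.35·2.1 + 0.43·9.85 + 0.22·8.3 = 6.7965.
E[X²] = 0.35·8.82 + 0.43·107.29 + 0.22·72.89 = 65.2575.
Var(X) = E[X²] − (E[X])² = 65.2575 − 46.1924 = 19.0651.
SD(X) = √19.0651 = 4.36636.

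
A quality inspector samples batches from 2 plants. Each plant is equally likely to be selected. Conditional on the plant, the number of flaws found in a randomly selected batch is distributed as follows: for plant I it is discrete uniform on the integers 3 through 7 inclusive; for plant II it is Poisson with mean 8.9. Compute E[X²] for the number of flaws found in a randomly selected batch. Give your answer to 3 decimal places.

57.555

For each component E[X²] = Var + (mean)², giving I: 27; II: 88.11.
Overall E[X²] = 0.5·27 + 0.5·88.11 = 57.555.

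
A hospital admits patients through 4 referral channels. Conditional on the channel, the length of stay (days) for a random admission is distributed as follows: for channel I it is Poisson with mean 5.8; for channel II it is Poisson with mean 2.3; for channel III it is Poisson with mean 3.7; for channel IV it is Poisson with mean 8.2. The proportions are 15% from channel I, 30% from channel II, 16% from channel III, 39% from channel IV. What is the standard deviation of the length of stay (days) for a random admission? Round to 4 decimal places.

Per component, I: μ=5.8, E[X²]=39.44; II: μ=2.3, E[X²]=7.59; III: μ=3.7, E[X²]=17.39; IV: μ=8.2, E[X²]=75.44.
E[X] = 0.15·5.8 + 0.3·2.3 + 0.16·3.7 + 0.39·8.2 = 5.35.
E[X²] = 0.15·39.44 + 0.3·7.59 + 0.16·17.39 + 0.39·75.44 = 40.397.
Var(X) = E[X²] − (E[X])² = 40.397 − 28.6225 = 11.7745.
SD(X) = √11.7745 = 3.4314.

3.4314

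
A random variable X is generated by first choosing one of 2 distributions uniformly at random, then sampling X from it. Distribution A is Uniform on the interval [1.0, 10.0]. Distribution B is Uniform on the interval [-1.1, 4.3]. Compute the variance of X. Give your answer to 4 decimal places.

8.3925

Per component, A: μ=5.5, E[X²]=37; B: μ=1.6, E[X²]=4.99.
E[X] = 0.5·5.5 + 0.5·1.6 = 3.55.
E[X²] = 0.5·37 + 0.5·4.99 = 20.995.
Var(X) = E[X²] − (E[X])² = 20.995 − 12.6025 = 8.3925.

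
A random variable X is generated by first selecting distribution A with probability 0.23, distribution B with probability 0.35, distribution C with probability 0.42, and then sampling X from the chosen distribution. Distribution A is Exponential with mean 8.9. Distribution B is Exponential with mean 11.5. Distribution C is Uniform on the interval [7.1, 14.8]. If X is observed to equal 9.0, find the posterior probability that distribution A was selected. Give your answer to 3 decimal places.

Likelihoods f(9.0 | ·): A: 0.0408729; B: 0.0397575; C: 0.12987.
Posterior ∝ prior × likelihood. Numerator for A: 0.23·0.0408729 = 0.00940077.
Normalizing constant: 0.23·0.0408729 + 0.35·0.0397575 + 0.42·0.12987 = 0.0778614.
P(A | observation) = 0.00940077 / 0.0778614 = 0.120737.

0.121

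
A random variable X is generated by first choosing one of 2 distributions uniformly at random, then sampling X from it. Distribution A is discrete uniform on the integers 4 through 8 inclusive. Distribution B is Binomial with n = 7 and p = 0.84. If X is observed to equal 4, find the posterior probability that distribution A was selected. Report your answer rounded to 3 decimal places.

Likelihoods P(X=4 | ·): A: 0.2; B: 0.0713748.
Posterior ∝ prior × likelihood. Numerator for A: 0.5·0.2 = 0.1.
Normalizing constant: 0.5·0.2 + 0.5·0.0713748 = 0.135687.
P(A | observation) = 0.1 / 0.135687 = 0.736988.

0.737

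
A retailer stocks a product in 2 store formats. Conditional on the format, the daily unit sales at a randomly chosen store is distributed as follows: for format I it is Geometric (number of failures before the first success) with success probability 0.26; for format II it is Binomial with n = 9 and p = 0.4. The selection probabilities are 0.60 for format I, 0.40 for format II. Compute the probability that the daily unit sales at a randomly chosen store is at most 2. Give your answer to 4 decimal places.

0.4496

Conditional on each format, P(X ≤ 2): I: 0.594776; II: 0.231787.
By total probability, P(X ≤ 2) = 0.6·0.594776 + 0.4·0.231787 = 0.44958.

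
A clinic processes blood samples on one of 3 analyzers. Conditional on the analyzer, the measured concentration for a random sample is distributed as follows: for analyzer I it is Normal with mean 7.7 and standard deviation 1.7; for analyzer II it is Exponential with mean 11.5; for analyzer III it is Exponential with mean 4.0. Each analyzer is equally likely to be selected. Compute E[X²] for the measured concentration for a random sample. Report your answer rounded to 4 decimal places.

119.5600

For each component E[X²] = Var + (mean)², giving I: 62.18; II: 264.5; III: 32.
Overall E[X²] = 0.333333·62.18 + 0.333333·264.5 + 0.333333·32 = 119.56.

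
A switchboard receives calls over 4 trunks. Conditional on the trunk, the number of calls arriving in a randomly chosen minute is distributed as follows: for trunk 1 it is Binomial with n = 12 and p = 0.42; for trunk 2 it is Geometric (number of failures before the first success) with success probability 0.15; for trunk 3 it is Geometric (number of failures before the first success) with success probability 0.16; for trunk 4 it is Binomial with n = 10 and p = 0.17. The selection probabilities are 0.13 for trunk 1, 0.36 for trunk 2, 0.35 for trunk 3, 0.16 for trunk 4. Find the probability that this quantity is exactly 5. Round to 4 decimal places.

0.0793

Conditional on each trunk, P(X = 5): 1: 0.228543; 2: 0.0665558; 3: 0.0669139; 4: 0.014094.
By total probability, P(X = 5) = 0.13·0.228543 + 0.36·0.0665558 + 0.35·0.0669139 + 0.16·0.014094 = 0.0793456.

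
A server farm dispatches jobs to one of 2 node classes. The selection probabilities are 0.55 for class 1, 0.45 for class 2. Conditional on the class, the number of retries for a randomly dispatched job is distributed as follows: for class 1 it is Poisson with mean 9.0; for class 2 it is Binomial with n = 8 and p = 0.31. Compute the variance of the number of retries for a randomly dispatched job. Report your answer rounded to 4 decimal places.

16.2414

Per component, 1: μ=9, E[X²]=90; 2: μ=2.48, E[X²]=7.8616.
E[X] = 0.55·9 + 0.45·2.48 = 6.066.
E[X²] = 0.55·90 + 0.45·7.8616 = 53.0377.
Var(X) = E[X²] − (E[X])² = 53.0377 − 36.7964 = 16.2414.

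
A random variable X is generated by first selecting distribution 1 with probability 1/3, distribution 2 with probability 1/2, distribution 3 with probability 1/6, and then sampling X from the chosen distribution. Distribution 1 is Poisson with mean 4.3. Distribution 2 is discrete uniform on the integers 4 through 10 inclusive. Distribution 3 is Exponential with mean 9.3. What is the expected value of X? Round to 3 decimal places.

Component means — 1: 4.3; 2: 7; 3: 9.3.
E[X] = 0.333333·4.3 + 0.5·7 + 0.166667·9.3 = 6.48333.

6.483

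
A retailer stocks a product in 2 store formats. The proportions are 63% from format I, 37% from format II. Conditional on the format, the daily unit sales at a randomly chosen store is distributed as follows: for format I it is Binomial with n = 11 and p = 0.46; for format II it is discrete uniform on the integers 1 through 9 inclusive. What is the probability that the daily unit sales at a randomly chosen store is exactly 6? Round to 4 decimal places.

Conditional on each format, P(X = 6): I: 0.200982; II: 0.111111.
By total probability, P(X = 6) = 0.63·0.200982 + 0.37·0.111111 = 0.16773.

0.1677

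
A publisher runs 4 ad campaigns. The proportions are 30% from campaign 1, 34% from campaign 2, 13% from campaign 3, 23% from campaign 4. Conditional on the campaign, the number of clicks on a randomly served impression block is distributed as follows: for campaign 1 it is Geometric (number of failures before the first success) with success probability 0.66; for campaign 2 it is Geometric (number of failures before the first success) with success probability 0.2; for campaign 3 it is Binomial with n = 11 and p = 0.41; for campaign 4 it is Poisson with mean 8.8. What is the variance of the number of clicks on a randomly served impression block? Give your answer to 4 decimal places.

18.3648

Per component, 1: μ=0.515152, E[X²]=1.04591; 2: μ=4, E[X²]=36; 3: μ=4.51, E[X²]=23.001; 4: μ=8.8, E[X²]=86.24.
E[X] = 0.3·0.515152 + 0.34·4 + 0.13·4.51 + 0.23·8.8 = 4.12485.
E[X²] = 0.3·1.04591 + 0.34·36 + 0.13·23.001 + 0.23·86.24 = 35.3791.
Var(X) = E[X²] − (E[X])² = 35.3791 − 17.0144 = 18.3648.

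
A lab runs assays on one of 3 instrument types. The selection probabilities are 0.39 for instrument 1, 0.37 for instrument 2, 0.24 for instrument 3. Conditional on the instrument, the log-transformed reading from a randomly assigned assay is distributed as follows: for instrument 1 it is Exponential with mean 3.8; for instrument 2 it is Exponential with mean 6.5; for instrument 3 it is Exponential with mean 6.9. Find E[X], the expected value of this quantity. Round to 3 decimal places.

Component means — 1: 3.8; 2: 6.5; 3: 6.9.
E[X] = 0.39·3.8 + 0.37·6.5 + 0.24·6.9 = 5.543.

5.543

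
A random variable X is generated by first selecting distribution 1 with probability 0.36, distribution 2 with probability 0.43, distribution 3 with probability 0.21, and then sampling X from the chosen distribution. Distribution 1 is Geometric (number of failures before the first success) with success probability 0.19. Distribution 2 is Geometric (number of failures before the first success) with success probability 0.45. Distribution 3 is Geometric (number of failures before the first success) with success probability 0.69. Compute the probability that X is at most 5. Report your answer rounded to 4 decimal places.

Conditional on each component, P(X ≤ 5): 1: 0.71757; 2: 0.972319; 3: 0.999112.
By total probability, P(X ≤ 5) = 0.36·0.71757 + 0.43·0.972319 + 0.21·0.999112 = 0.886236.

0.8862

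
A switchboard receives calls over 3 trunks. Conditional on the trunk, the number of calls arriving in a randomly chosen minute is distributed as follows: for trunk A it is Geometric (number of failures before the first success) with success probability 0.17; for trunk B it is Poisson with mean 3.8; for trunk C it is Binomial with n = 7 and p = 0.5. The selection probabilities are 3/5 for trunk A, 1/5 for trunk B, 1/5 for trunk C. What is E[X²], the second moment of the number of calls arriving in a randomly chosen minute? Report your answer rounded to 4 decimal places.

For each component E[X²] = Var + (mean)², giving A: 52.5571; B: 18.24; C: 14.
Overall E[X²] = 0.6·52.5571 + 0.2·18.24 + 0.2·14 = 37.9823.

37.9823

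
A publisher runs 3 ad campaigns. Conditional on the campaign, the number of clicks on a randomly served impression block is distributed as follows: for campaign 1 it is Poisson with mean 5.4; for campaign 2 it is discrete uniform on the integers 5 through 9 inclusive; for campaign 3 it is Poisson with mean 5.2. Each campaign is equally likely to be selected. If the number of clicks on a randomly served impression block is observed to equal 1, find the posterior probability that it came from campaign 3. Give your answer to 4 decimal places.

0.5405

Likelihoods P(X=1 | ·): 1: 0.0243895; 2: 0; 3: 0.0286861.
Posterior ∝ prior × likelihood. Numerator for 3: 0.333333·0.0286861 = 0.00956204.
Normalizing constant: 0.333333·0.0243895 + 0.333333·0 + 0.333333·0.0286861 = 0.0176919.
P(3 | observation) = 0.00956204 / 0.0176919 = 0.540476.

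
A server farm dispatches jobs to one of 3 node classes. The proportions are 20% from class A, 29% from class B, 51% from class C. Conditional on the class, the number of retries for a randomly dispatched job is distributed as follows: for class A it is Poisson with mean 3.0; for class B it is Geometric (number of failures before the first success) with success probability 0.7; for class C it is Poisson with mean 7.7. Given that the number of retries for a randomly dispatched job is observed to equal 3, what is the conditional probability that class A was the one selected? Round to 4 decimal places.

0.6603

Likelihoods P(X=3 | ·): A: 0.224042; B: 0.0189; C: 0.0344551.
Posterior ∝ prior × likelihood. Numerator for A: 0.2·0.224042 = 0.0448084.
Normalizing constant: 0.2·0.224042 + 0.29·0.0189 + 0.51·0.0344551 = 0.0678615.
P(A | observation) = 0.0448084 / 0.0678615 = 0.660292.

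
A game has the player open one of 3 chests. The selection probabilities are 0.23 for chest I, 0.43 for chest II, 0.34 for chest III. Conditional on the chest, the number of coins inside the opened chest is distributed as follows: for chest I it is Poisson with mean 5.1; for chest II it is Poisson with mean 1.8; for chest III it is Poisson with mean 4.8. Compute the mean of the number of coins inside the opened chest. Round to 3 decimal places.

3.579

Component means — I: 5.1; II: 1.8; III: 4.8.
E[X] = 0.23·5.1 + 0.43·1.8 + 0.34·4.8 = 3.579.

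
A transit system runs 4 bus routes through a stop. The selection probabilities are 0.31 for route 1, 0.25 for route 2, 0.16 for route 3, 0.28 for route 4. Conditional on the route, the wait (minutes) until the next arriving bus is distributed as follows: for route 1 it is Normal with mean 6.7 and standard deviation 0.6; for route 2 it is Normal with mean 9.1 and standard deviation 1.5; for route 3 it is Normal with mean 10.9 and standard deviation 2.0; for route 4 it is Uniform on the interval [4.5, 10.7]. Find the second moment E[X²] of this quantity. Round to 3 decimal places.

72.012

For each component E[X²] = Var + (mean)², giving 1: 45.25; 2: 85.06; 3: 122.81; 4: 60.9633.
Overall E[X²] = 0.31·45.25 + 0.25·85.06 + 0.16·122.81 + 0.28·60.9633 = 72.0118.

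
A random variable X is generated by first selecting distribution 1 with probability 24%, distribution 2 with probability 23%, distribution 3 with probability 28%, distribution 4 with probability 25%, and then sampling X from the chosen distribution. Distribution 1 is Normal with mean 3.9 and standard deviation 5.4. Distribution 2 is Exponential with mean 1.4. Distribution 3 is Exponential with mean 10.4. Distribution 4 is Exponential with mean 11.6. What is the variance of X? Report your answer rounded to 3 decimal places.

Per component, 1: μ=3.9, E[X²]=44.37; 2: μ=1.4, E[X²]=3.92; 3: μ=10.4, E[X²]=216.32; 4: μ=11.6, E[X²]=269.12.
E[X] = 0.24·3.9 + 0.23·1.4 + 0.28·10.4 + 0.25·11.6 = 7.07.
E[X²] = 0.24·44.37 + 0.23·3.92 + 0.28·216.32 + 0.25·269.12 = 139.4.
Var(X) = E[X²] − (E[X])² = 139.4 − 49.9849 = 89.4151.

89.415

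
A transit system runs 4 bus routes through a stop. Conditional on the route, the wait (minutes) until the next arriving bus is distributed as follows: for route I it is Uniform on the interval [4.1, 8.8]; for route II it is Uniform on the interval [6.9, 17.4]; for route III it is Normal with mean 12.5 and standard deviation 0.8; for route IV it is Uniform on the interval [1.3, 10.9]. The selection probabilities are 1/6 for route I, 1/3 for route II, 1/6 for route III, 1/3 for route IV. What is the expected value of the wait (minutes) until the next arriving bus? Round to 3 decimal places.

9.242

Component means — I: 6.45; II: 12.15; III: 12.5; IV: 6.1.
E[X] = 0.166667·6.45 + 0.333333·12.15 + 0.166667·12.5 + 0.333333·6.1 = 9.24167.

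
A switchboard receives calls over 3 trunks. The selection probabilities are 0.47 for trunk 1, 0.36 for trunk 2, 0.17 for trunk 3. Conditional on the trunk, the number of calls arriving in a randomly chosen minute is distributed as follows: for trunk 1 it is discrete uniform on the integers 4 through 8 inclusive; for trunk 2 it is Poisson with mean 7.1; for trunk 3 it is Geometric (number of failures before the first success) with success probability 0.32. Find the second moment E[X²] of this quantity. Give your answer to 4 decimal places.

For each component E[X²] = Var + (mean)², giving 1: 38; 2: 57.51; 3: 11.1562.
Overall E[X²] = 0.47·38 + 0.36·57.51 + 0.17·11.1562 = 40.4602.

40.4602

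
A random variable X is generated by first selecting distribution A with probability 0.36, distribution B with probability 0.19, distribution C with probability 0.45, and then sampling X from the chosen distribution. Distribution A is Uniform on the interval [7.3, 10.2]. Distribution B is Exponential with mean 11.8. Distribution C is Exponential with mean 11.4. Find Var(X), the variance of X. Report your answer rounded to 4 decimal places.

Per component, A: μ=8.75, E[X²]=77.2633; B: μ=11.8, E[X²]=278.48; C: μ=11.4, E[X²]=259.92.
E[X] = 0.36·8.75 + 0.19·11.8 + 0.45·11.4 = 10.522.
E[X²] = 0.36·77.2633 + 0.19·278.48 + 0.45·259.92 = 197.69.
Var(X) = E[X²] − (E[X])² = 197.69 − 110.712 = 86.9775.

86.9775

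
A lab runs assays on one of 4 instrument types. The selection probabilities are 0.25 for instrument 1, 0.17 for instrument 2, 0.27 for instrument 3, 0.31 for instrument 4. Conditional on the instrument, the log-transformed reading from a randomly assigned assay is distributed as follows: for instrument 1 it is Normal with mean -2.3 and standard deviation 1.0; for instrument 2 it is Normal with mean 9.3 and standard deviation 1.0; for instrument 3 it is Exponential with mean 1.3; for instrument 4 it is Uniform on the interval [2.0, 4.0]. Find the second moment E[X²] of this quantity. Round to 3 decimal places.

20.252

For each component E[X²] = Var + (mean)², giving 1: 6.29; 2: 87.49; 3: 3.38; 4: 9.33333.
Overall E[X²] = 0.25·6.29 + 0.17·87.49 + 0.27·3.38 + 0.31·9.33333 = 20.2517.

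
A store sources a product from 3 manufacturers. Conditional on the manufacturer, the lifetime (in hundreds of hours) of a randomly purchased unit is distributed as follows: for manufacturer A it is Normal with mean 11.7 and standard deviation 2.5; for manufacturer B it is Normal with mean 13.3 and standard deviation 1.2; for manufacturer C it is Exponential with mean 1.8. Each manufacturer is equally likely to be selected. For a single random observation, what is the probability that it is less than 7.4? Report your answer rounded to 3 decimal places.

Conditional on each manufacturer, P(X < 7.4): A: 0.0427162; B: 4.40151e-07; C: 0.98361.
By total probability, P(X < 7.4) = 0.333333·0.0427162 + 0.333333·4.40151e-07 + 0.333333·0.98361 = 0.342109.

0.342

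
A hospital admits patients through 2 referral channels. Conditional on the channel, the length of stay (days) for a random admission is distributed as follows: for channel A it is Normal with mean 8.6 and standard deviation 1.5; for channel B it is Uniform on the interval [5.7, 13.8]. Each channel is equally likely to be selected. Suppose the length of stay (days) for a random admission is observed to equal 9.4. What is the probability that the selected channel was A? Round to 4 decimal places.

Likelihoods f(9.4 | ·): A: 0.230703; B: 0.123457.
Posterior ∝ prior × likelihood. Numerator for A: 0.5·0.230703 = 0.115351.
Normalizing constant: 0.5·0.230703 + 0.5·0.123457 = 0.17708.
P(A | observation) = 0.115351 / 0.17708 = 0.651409.

0.6514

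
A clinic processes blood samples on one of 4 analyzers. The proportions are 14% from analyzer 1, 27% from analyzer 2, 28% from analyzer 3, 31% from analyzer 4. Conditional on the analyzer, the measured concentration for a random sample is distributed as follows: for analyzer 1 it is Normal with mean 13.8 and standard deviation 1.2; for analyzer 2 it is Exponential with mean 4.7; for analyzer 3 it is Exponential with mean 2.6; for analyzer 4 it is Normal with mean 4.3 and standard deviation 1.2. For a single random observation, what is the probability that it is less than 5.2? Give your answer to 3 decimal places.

0.663

Conditional on each analyzer, P(X < 5.2): 1: 3.84248e-13; 2: 0.669247; 3: 0.864665; 4: 0.773373.
By total probability, P(X < 5.2) = 0.14·3.84248e-13 + 0.27·0.669247 + 0.28·0.864665 + 0.31·0.773373 = 0.662548.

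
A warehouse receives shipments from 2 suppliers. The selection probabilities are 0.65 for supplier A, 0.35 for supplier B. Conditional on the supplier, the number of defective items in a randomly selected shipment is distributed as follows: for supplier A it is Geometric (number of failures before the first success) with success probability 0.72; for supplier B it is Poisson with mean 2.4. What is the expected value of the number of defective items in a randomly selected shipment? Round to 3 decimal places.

Component means — A: 0.388889; B: 2.4.
E[X] = 0.65·0.388889 + 0.35·2.4 = 1.09278.

1.093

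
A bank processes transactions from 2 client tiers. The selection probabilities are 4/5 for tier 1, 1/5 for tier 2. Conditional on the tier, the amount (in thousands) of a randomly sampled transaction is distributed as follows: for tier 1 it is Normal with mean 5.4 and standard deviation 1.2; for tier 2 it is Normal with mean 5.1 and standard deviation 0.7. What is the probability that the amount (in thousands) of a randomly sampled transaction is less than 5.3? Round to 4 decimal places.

Conditional on each tier, P(X < 5.3): 1: 0.466793; 2: 0.612452.
By total probability, P(X < 5.3) = 0.8·0.466793 + 0.2·0.612452 = 0.495925.

0.4959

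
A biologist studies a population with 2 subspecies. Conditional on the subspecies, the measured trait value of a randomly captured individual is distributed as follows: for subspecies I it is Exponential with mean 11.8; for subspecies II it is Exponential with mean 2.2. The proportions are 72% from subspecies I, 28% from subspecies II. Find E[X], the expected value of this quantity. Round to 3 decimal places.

9.112

Component means — I: 11.8; II: 2.2.
E[X] = 0.72·11.8 + 0.28·2.2 = 9.112.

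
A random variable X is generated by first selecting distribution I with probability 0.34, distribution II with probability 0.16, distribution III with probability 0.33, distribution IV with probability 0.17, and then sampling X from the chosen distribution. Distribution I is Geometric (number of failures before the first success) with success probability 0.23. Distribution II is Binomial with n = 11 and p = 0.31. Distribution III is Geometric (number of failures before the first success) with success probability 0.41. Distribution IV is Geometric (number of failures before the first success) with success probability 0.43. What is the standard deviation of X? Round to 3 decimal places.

Per component, I: μ=3.34783, E[X²]=25.7637; II: μ=3.41, E[X²]=13.981; III: μ=1.43902, E[X²]=5.58061; IV: μ=1.32558, E[X²]=4.83991.
E[X] = 0.34·3.34783 + 0.16·3.41 + 0.33·1.43902 + 0.17·1.32558 = 2.38409.
E[X²] = 0.34·25.7637 + 0.16·13.981 + 0.33·5.58061 + 0.17·4.83991 = 13.661.
Var(X) = E[X²] − (E[X])² = 13.661 − 5.68387 = 7.97713.
SD(X) = √7.97713 = 2.82438.

2.824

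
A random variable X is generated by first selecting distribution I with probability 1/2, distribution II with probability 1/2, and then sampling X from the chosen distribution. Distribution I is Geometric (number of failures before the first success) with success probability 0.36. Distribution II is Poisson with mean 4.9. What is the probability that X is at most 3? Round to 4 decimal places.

Conditional on each component, P(X ≤ 3): I: 0.832228; II: 0.279345.
By total probability, P(X ≤ 3) = 0.5·0.832228 + 0.5·0.279345 = 0.555786.

0.5558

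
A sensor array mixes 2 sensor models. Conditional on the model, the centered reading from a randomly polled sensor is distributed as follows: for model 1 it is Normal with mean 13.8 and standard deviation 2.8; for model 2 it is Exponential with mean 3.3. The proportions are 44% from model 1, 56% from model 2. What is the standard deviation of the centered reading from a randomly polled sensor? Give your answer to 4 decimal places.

6.0592

Per component, 1: μ=13.8, E[X²]=198.28; 2: μ=3.3, E[X²]=21.78.
E[X] = 0.44·13.8 + 0.56·3.3 = 7.92.
E[X²] = 0.44·198.28 + 0.56·21.78 = 99.44.
Var(X) = E[X²] − (E[X])² = 99.44 − 62.7264 = 36.7136.
SD(X) = √36.7136 = 6.05917.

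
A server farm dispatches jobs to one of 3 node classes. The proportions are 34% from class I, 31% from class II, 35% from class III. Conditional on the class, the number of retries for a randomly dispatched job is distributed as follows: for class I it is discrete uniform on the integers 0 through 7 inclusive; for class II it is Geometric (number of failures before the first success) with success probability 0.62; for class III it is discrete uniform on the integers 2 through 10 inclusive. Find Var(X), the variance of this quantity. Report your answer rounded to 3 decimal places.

Per component, I: μ=3.5, E[X²]=17.5; II: μ=0.612903, E[X²]=1.3642; III: μ=6, E[X²]=42.6667.
E[X] = 0.34·3.5 + 0.31·0.612903 + 0.35·6 = 3.48.
E[X²] = 0.34·17.5 + 0.31·1.3642 + 0.35·42.6667 = 21.3062.
Var(X) = E[X²] − (E[X])² = 21.3062 − 12.1104 = 9.19584.

9.196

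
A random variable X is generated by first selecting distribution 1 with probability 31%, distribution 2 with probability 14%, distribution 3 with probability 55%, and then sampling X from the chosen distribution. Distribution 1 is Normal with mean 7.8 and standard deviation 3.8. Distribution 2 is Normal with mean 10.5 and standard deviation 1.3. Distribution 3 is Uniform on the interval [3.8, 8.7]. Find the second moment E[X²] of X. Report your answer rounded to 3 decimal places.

61.593

For each component E[X²] = Var + (mean)², giving 1: 75.28; 2: 111.94; 3: 41.0633.
Overall E[X²] = 0.31·75.28 + 0.14·111.94 + 0.55·41.0633 = 61.5932.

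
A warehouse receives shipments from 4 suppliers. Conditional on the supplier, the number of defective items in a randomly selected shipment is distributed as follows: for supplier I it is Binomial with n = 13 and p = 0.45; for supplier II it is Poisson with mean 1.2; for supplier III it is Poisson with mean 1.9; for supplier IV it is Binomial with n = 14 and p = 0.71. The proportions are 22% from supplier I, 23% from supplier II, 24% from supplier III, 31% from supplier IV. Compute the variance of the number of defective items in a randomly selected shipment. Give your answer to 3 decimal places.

Per component, I: μ=5.85, E[X²]=37.44; II: μ=1.2, E[X²]=2.64; III: μ=1.9, E[X²]=5.51; IV: μ=9.94, E[X²]=101.686.
E[X] = 0.22·5.85 + 0.23·1.2 + 0.24·1.9 + 0.31·9.94 = 5.1004.
E[X²] = 0.22·37.44 + 0.23·2.64 + 0.24·5.51 + 0.31·101.686 = 41.6891.
Var(X) = E[X²] − (E[X])² = 41.6891 − 26.0141 = 15.675.

15.675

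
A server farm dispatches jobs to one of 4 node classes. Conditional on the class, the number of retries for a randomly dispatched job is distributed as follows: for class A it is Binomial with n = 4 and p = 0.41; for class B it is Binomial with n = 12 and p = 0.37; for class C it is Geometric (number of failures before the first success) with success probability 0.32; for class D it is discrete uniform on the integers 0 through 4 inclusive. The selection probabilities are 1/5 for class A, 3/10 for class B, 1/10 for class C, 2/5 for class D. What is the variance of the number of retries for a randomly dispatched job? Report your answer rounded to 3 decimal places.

Per component, A: μ=1.64, E[X²]=3.6572; B: μ=4.44, E[X²]=22.5108; C: μ=2.125, E[X²]=11.1562; D: μ=2, E[X²]=6.
E[X] = 0.2·1.64 + 0.3·4.44 + 0.1·2.125 + 0.4·2 = 2.6725.
E[X²] = 0.2·3.6572 + 0.3·22.5108 + 0.1·11.1562 + 0.4·6 = 11.0003.
Var(X) = E[X²] − (E[X])² = 11.0003 − 7.14226 = 3.85805.

3.858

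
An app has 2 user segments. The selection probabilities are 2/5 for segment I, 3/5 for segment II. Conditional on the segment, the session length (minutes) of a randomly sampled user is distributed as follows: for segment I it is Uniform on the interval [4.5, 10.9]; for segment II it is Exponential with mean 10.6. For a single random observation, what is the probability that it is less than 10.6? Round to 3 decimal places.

Conditional on each segment, P(X < 10.6): I: 0.953125; II: 0.632121.
By total probability, P(X < 10.6) = 0.4·0.953125 + 0.6·0.632121 = 0.760522.

0.761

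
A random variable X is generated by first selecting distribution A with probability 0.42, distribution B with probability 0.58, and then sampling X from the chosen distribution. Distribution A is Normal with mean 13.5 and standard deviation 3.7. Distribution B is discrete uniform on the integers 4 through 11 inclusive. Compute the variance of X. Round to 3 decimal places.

17.564

Per component, A: μ=13.5, E[X²]=195.94; B: μ=7.5, E[X²]=61.5.
E[X] = 0.42·13.5 + 0.58·7.5 = 10.02.
E[X²] = 0.42·195.94 + 0.58·61.5 = 117.965.
Var(X) = E[X²] − (E[X])² = 117.965 − 100.4 = 17.5644.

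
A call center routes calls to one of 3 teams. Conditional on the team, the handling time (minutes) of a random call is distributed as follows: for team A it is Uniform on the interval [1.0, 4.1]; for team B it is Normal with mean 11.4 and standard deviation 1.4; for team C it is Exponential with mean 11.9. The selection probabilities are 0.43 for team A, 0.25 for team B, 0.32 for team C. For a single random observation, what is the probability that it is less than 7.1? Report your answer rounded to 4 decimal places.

Conditional on each team, P(X < 7.1): A: 1; B: 0.00106519; C: 0.449341.
By total probability, P(X < 7.1) = 0.43·1 + 0.25·0.00106519 + 0.32·0.449341 = 0.574055.

0.5741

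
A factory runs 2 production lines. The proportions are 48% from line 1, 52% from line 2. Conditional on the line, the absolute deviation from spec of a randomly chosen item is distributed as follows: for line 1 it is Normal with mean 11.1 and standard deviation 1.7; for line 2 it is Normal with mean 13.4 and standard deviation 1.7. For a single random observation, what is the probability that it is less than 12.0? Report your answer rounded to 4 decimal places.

0.4435

Conditional on each line, P(X < 12.0): 1: 0.70174; 2: 0.205103.
By total probability, P(X < 12.0) = 0.48·0.70174 + 0.52·0.205103 = 0.443489.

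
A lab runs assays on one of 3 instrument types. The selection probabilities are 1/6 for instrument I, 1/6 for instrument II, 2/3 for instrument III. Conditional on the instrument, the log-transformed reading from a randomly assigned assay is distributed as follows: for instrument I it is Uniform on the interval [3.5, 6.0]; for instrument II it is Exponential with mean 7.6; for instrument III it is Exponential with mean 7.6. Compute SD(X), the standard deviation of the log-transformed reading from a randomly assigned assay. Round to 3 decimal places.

7.025

Per component, I: μ=4.75, E[X²]=23.0833; II: μ=7.6, E[X²]=115.52; III: μ=7.6, E[X²]=115.52.
E[X] = 0.166667·4.75 + 0.166667·7.6 + 0.666667·7.6 = 7.125.
E[X²] = 0.166667·23.0833 + 0.166667·115.52 + 0.666667·115.52 = 100.114.
Var(X) = E[X²] − (E[X])² = 100.114 − 50.7656 = 49.3483.
SD(X) = √49.3483 = 7.02483.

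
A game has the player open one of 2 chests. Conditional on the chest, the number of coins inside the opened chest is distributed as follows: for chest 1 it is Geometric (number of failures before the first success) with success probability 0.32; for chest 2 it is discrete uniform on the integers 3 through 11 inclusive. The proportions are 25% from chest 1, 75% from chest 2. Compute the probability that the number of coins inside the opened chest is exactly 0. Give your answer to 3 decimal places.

Conditional on each chest, P(X = 0): 1: 0.32; 2: 0.
By total probability, P(X = 0) = 0.25·0.32 + 0.75·0 = 0.08.

0.080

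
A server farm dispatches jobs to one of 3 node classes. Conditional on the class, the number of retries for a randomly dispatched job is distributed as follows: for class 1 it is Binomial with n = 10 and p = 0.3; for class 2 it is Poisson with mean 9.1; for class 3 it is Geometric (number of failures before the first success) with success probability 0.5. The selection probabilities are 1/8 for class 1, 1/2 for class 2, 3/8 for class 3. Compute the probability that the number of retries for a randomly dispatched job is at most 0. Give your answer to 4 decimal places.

0.1911

Conditional on each class, P(X ≤ 0): 1: 0.0282475; 2: 0.000111666; 3: 0.5.
By total probability, P(X ≤ 0) = 0.125·0.0282475 + 0.5·0.000111666 + 0.375·0.5 = 0.191087.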